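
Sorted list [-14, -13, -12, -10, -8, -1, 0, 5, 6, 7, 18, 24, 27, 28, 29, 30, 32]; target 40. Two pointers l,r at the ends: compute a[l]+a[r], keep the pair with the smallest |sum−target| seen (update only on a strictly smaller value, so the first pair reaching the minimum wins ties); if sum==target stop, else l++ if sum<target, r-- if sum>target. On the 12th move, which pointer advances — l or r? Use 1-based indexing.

r

l=1 r=17: -14+32=18 d=22 *, l++
l=2 r=17: -13+32=19 d=21 *, l++
l=3 r=17: -12+32=20 d=20 *, l++
l=4 r=17: -10+32=22 d=18 *, l++
l=5 r=17: -8+32=24 d=16 *, l++
l=6 r=17: -1+32=31 d=9 *, l++
l=7 r=17: 0+32=32 d=8 *, l++
l=8 r=17: 5+32=37 d=3 *, l++
l=9 r=17: 6+32=38 d=2 *, l++
l=10 r=17: 7+32=39 d=1 *, l++
l=11 r=17: 18+32=50 d=10, r--
l=11 r=16: 18+30=48 d=8, r--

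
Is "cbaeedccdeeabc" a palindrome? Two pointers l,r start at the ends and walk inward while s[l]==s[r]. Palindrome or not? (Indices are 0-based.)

palindrome

[0,13] 'c'=='c' → l++,r--
[1,12] 'b'=='b' → l++,r--
[2,11] 'a'=='a' → l++,r--
[3,10] 'e'=='e' → l++,r--
[4,9] 'e'=='e' → l++,r--
[5,8] 'd'=='d' → l++,r--
[6,7] 'c'=='c' → l++,r--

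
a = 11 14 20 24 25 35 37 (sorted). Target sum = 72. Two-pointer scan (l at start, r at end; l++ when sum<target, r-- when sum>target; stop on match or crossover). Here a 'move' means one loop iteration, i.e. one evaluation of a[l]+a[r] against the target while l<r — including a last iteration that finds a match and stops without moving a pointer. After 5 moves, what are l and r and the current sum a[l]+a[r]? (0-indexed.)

[0,6] 11+37=48 <72 → l++
[1,6] 14+37=51 <72 → l++
[2,6] 20+37=57 <72 → l++
[3,6] 24+37=61 <72 → l++
[4,6] 25+37=62 <72 → l++

l=5, r=6, sum=72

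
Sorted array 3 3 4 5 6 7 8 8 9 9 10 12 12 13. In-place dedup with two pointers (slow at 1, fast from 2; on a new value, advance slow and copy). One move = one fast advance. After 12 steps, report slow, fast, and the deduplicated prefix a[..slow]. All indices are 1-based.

slow=1 fast=2: a[fast]=3=a[slow] dup, fast++
slow=1 fast=3: a[fast]=4≠a[slow]=3 write a[2]=4, slow++,fast++
slow=2 fast=4: a[fast]=5≠a[slow]=4 write a[3]=5, slow++,fast++
slow=3 fast=5: a[fast]=6≠a[slow]=5 write a[4]=6, slow++,fast++
slow=4 fast=6: a[fast]=7≠a[slow]=6 write a[5]=7, slow++,fast++
slow=5 fast=7: a[fast]=8≠a[slow]=7 write a[6]=8, slow++,fast++
slow=6 fast=8: a[fast]=8=a[slow] dup, fast++
slow=6 fast=9: a[fast]=9≠a[slow]=8 write a[7]=9, slow++,fast++
slow=7 fast=10: a[fast]=9=a[slow] dup, fast++
slow=7 fast=11: a[fast]=10≠a[slow]=9 write a[8]=10, slow++,fast++
slow=8 fast=12: a[fast]=12≠a[slow]=10 write a[9]=12, slow++,fast++
slow=9 fast=13: a[fast]=12=a[slow] dup, fast++

slow=9, fast=14, prefix=[3, 4, 5, 6, 7, 8, 9, 10, 12]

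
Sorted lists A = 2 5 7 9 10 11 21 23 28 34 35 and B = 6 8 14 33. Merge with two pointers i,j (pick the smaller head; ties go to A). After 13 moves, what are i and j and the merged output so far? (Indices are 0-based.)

[i=0,j=0] A[i]=2<=B[j]=6 take 2 → i++
[i=1,j=0] A[i]=5<=B[j]=6 take 5 → i++
[i=2,j=0] A[i]=7>B[j]=6 take 6 → j++
[i=2,j=1] A[i]=7<=B[j]=8 take 7 → i++
[i=3,j=1] A[i]=9>B[j]=8 take 8 → j++
[i=3,j=2] A[i]=9<=B[j]=14 take 9 → i++
[i=4,j=2] A[i]=10<=B[j]=14 take 10 → i++
[i=5,j=2] A[i]=11<=B[j]=14 take 11 → i++
[i=6,j=2] A[i]=21>B[j]=14 take 14 → j++
[i=6,j=3] A[i]=21<=B[j]=33 take 21 → i++
[i=7,j=3] A[i]=23<=B[j]=33 take 23 → i++
[i=8,j=3] A[i]=28<=B[j]=33 take 28 → i++
[i=9,j=3] A[i]=34>B[j]=33 take 33 → j++

i=9, j=4, merged so far=[2, 5, 6, 7, 8, 9, 10, 11, 14, 21, 23, 28, 33]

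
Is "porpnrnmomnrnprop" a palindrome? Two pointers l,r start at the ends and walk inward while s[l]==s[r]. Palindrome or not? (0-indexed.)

l=0 r=16: 'p'=='p', l++,r--
l=1 r=15: 'o'=='o', l++,r--
l=2 r=14: 'r'=='r', l++,r--
l=3 r=13: 'p'=='p', l++,r--
l=4 r=12: 'n'=='n', l++,r--
l=5 r=11: 'r'=='r', l++,r--
l=6 r=10: 'n'=='n', l++,r--
l=7 r=9: 'm'=='m', l++,r--

palindrome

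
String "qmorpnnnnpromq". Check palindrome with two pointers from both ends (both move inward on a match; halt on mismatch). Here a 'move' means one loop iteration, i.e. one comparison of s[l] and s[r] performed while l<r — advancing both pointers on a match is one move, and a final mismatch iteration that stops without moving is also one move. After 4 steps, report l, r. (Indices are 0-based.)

[0,13] 'q'=='q' → l++,r--
[1,12] 'm'=='m' → l++,r--
[2,11] 'o'=='o' → l++,r--
[3,10] 'r'=='r' → l++,r--

l=4, r=9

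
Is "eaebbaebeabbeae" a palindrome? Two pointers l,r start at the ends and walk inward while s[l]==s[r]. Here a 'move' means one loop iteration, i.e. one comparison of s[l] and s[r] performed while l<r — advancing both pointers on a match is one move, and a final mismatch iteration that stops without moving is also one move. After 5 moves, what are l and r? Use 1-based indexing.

l=6, r=10

[1,15] 'e'=='e' → l++,r--
[2,14] 'a'=='a' → l++,r--
[3,13] 'e'=='e' → l++,r--
[4,12] 'b'=='b' → l++,r--
[5,11] 'b'=='b' → l++,r--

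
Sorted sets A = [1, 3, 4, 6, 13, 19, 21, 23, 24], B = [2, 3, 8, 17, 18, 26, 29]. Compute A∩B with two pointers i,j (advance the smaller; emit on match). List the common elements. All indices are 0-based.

i=0 j=0: 1<2, i++
i=1 j=0: 3>2, j++
i=1 j=1: 3==3 emit, i++,j++
i=2 j=2: 4<8, i++
i=3 j=2: 6<8, i++
i=4 j=2: 13>8, j++
i=4 j=3: 13<17, i++
i=5 j=3: 19>17, j++
i=5 j=4: 19>18, j++
i=5 j=5: 19<26, i++
i=6 j=5: 21<26, i++
i=7 j=5: 23<26, i++
i=8 j=5: 24<26, i++

intersection = [3]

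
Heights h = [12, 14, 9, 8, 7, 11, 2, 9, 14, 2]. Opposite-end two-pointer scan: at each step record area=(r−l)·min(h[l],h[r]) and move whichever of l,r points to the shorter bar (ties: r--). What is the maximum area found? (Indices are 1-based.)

max area = 98

l=1 r=10: min(12,2)*9=18 best=18 *, r--
l=1 r=9: min(12,14)*8=96 best=96 *, l++
l=2 r=9: min(14,14)*7=98 best=98 *, r--
l=2 r=8: min(14,9)*6=54 best=98, r--
l=2 r=7: min(14,2)*5=10 best=98, r--
l=2 r=6: min(14,11)*4=44 best=98, r--
l=2 r=5: min(14,7)*3=21 best=98, r--
l=2 r=4: min(14,8)*2=16 best=98, r--
l=2 r=3: min(14,9)*1=9 best=98, r--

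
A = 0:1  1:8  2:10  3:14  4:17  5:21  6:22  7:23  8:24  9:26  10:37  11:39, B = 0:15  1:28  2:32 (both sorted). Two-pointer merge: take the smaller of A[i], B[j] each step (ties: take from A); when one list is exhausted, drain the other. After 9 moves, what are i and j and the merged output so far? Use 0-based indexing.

i=0 j=0: A[i]=1<=B[j]=15 take 1, i++
i=1 j=0: A[i]=8<=B[j]=15 take 8, i++
i=2 j=0: A[i]=10<=B[j]=15 take 10, i++
i=3 j=0: A[i]=14<=B[j]=15 take 14, i++
i=4 j=0: A[i]=17>B[j]=15 take 15, j++
i=4 j=1: A[i]=17<=B[j]=28 take 17, i++
i=5 j=1: A[i]=21<=B[j]=28 take 21, i++
i=6 j=1: A[i]=22<=B[j]=28 take 22, i++
i=7 j=1: A[i]=23<=B[j]=28 take 23, i++

i=8, j=1, merged so far=[1, 8, 10, 14, 15, 17, 21, 22, 23]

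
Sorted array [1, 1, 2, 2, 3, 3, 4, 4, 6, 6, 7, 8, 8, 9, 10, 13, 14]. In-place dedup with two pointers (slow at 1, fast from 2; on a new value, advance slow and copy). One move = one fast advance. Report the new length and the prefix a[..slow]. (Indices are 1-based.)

(s=1,f=2) a[fast]=1=a[slow] dup → fast++
(s=1,f=3) a[fast]=2≠a[slow]=1 write a[2]=2 → slow++,fast++
(s=2,f=4) a[fast]=2=a[slow] dup → fast++
(s=2,f=5) a[fast]=3≠a[slow]=2 write a[3]=3 → slow++,fast++
(s=3,f=6) a[fast]=3=a[slow] dup → fast++
(s=3,f=7) a[fast]=4≠a[slow]=3 write a[4]=4 → slow++,fast++
(s=4,f=8) a[fast]=4=a[slow] dup → fast++
(s=4,f=9) a[fast]=6≠a[slow]=4 write a[5]=6 → slow++,fast++
(s=5,f=10) a[fast]=6=a[slow] dup → fast++
(s=5,f=11) a[fast]=7≠a[slow]=6 write a[6]=7 → slow++,fast++
(s=6,f=12) a[fast]=8≠a[slow]=7 write a[7]=8 → slow++,fast++
(s=7,f=13) a[fast]=8=a[slow] dup → fast++
(s=7,f=14) a[fast]=9≠a[slow]=8 write a[8]=9 → slow++,fast++
(s=8,f=15) a[fast]=10≠a[slow]=9 write a[9]=10 → slow++,fast++
(s=9,f=16) a[fast]=13≠a[slow]=10 write a[10]=13 → slow++,fast++
(s=10,f=17) a[fast]=14≠a[slow]=13 write a[11]=14 → slow++,fast++

length 11; prefix = [1, 2, 3, 4, 6, 7, 8, 9, 10, 13, 14]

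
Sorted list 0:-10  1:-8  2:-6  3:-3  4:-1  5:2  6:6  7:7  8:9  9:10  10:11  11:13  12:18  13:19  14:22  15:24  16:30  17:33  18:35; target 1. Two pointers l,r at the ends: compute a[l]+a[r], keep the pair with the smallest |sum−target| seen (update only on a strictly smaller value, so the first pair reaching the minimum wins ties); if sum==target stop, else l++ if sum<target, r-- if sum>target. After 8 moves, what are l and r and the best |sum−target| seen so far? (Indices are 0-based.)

l=0 r=18: -10+35=25 d=24 *, r--
l=0 r=17: -10+33=23 d=22 *, r--
l=0 r=16: -10+30=20 d=19 *, r--
l=0 r=15: -10+24=14 d=13 *, r--
l=0 r=14: -10+22=12 d=11 *, r--
l=0 r=13: -10+19=9 d=8 *, r--
l=0 r=12: -10+18=8 d=7 *, r--
l=0 r=11: -10+13=3 d=2 *, r--

l=0, r=10, best |Δ|=2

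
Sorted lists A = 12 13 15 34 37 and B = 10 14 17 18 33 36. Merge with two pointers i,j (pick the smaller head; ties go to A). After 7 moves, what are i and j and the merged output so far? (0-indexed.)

[i=0,j=0] A[i]=12>B[j]=10 take 10 → j++
[i=0,j=1] A[i]=12<=B[j]=14 take 12 → i++
[i=1,j=1] A[i]=13<=B[j]=14 take 13 → i++
[i=2,j=1] A[i]=15>B[j]=14 take 14 → j++
[i=2,j=2] A[i]=15<=B[j]=17 take 15 → i++
[i=3,j=2] A[i]=34>B[j]=17 take 17 → j++
[i=3,j=3] A[i]=34>B[j]=18 take 18 → j++

i=3, j=4, merged so far=[10, 12, 13, 14, 15, 17, 18]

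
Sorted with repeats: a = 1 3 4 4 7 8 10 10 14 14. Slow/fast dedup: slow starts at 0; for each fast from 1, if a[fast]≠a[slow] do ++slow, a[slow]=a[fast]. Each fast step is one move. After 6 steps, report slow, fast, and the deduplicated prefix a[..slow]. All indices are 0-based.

slow=5, fast=7, prefix=[1, 3, 4, 7, 8, 10]

slow=0 fast=1: a[fast]=3≠a[slow]=1 write a[1]=3, slow++,fast++
slow=1 fast=2: a[fast]=4≠a[slow]=3 write a[2]=4, slow++,fast++
slow=2 fast=3: a[fast]=4=a[slow] dup, fast++
slow=2 fast=4: a[fast]=7≠a[slow]=4 write a[3]=7, slow++,fast++
slow=3 fast=5: a[fast]=8≠a[slow]=7 write a[4]=8, slow++,fast++
slow=4 fast=6: a[fast]=10≠a[slow]=8 write a[5]=10, slow++,fast++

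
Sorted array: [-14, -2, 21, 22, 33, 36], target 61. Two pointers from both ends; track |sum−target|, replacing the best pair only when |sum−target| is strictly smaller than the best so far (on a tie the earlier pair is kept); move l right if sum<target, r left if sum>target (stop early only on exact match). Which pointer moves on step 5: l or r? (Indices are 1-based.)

r

l=1 r=6: -14+36=22 d=39 *, l++
l=2 r=6: -2+36=34 d=27 *, l++
l=3 r=6: 21+36=57 d=4 *, l++
l=4 r=6: 22+36=58 d=3 *, l++
l=5 r=6: 33+36=69 d=8, r--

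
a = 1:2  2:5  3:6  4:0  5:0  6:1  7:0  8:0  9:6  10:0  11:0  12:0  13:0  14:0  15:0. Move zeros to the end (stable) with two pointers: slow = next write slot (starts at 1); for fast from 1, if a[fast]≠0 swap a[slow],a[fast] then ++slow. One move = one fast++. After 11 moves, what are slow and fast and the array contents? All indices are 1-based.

slow=6, fast=12, a=[2, 5, 6, 1, 6, 0, 0, 0, 0, 0, 0, 0, 0, 0, 0]

slow=1 fast=1: a[fast]=2≠0 swap→a[1]=2, slow++,fast++
slow=2 fast=2: a[fast]=5≠0 swap→a[2]=5, slow++,fast++
slow=3 fast=3: a[fast]=6≠0 swap→a[3]=6, slow++,fast++
slow=4 fast=4: a[fast]=0, fast++
slow=4 fast=5: a[fast]=0, fast++
slow=4 fast=6: a[fast]=1≠0 swap→a[4]=1, slow++,fast++
slow=5 fast=7: a[fast]=0, fast++
slow=5 fast=8: a[fast]=0, fast++
slow=5 fast=9: a[fast]=6≠0 swap→a[5]=6, slow++,fast++
slow=6 fast=10: a[fast]=0, fast++
slow=6 fast=11: a[fast]=0, fast++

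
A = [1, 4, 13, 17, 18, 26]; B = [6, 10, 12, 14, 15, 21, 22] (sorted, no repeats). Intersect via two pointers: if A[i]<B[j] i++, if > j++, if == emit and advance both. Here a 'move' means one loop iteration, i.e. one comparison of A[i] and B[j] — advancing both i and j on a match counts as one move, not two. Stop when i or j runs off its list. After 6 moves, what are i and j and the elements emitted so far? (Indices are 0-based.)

i=3, j=3, emitted=[]

i=0 j=0: 1<6, i++
i=1 j=0: 4<6, i++
i=2 j=0: 13>6, j++
i=2 j=1: 13>10, j++
i=2 j=2: 13>12, j++
i=2 j=3: 13<14, i++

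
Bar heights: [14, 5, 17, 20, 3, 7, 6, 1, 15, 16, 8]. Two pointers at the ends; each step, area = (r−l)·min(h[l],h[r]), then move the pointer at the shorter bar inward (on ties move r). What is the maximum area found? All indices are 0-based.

[0,10] min(14,8)*10=80 best=80 * → r--
[0,9] min(14,16)*9=126 best=126 * → l++
[1,9] min(5,16)*8=40 best=126 → l++
[2,9] min(17,16)*7=112 best=126 → r--
[2,8] min(17,15)*6=90 best=126 → r--
[2,7] min(17,1)*5=5 best=126 → r--
[2,6] min(17,6)*4=24 best=126 → r--
[2,5] min(17,7)*3=21 best=126 → r--
[2,4] min(17,3)*2=6 best=126 → r--
[2,3] min(17,20)*1=17 best=126 → l++

max area = 126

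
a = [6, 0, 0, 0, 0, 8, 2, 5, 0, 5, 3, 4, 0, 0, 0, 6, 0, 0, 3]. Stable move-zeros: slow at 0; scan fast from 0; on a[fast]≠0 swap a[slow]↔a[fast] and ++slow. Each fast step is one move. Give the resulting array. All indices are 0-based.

slow=0 fast=0: a[fast]=6≠0 swap→a[0]=6, slow++,fast++
slow=1 fast=1: a[fast]=0, fast++
slow=1 fast=2: a[fast]=0, fast++
slow=1 fast=3: a[fast]=0, fast++
slow=1 fast=4: a[fast]=0, fast++
slow=1 fast=5: a[fast]=8≠0 swap→a[1]=8, slow++,fast++
slow=2 fast=6: a[fast]=2≠0 swap→a[2]=2, slow++,fast++
slow=3 fast=7: a[fast]=5≠0 swap→a[3]=5, slow++,fast++
slow=4 fast=8: a[fast]=0, fast++
slow=4 fast=9: a[fast]=5≠0 swap→a[4]=5, slow++,fast++
slow=5 fast=10: a[fast]=3≠0 swap→a[5]=3, slow++,fast++
slow=6 fast=11: a[fast]=4≠0 swap→a[6]=4, slow++,fast++
slow=7 fast=12: a[fast]=0, fast++
slow=7 fast=13: a[fast]=0, fast++
slow=7 fast=14: a[fast]=0, fast++
slow=7 fast=15: a[fast]=6≠0 swap→a[7]=6, slow++,fast++
slow=8 fast=16: a[fast]=0, fast++
slow=8 fast=17: a[fast]=0, fast++
slow=8 fast=18: a[fast]=3≠0 swap→a[8]=3, slow++,fast++

[6, 8, 2, 5, 5, 3, 4, 6, 3, 0, 0, 0, 0, 0, 0, 0, 0, 0, 0]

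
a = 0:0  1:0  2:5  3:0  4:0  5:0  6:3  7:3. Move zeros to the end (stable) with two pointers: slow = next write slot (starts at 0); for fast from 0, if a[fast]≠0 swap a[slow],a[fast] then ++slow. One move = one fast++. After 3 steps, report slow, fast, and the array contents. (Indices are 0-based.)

(s=0,f=0) a[fast]=0 → fast++
(s=0,f=1) a[fast]=0 → fast++
(s=0,f=2) a[fast]=5≠0 swap→a[0]=5 → slow++,fast++

slow=1, fast=3, a=[5, 0, 0, 0, 0, 0, 3, 3]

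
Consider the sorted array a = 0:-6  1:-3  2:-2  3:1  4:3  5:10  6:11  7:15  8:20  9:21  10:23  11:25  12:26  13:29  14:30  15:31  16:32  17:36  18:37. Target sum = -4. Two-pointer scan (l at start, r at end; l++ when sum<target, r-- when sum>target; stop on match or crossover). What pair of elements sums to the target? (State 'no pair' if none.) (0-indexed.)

[0,18] -6+37=31 >-4 → r--
[0,17] -6+36=30 >-4 → r--
[0,16] -6+32=26 >-4 → r--
[0,15] -6+31=25 >-4 → r--
[0,14] -6+30=24 >-4 → r--
[0,13] -6+29=23 >-4 → r--
[0,12] -6+26=20 >-4 → r--
[0,11] -6+25=19 >-4 → r--
[0,10] -6+23=17 >-4 → r--
[0,9] -6+21=15 >-4 → r--
[0,8] -6+20=14 >-4 → r--
[0,7] -6+15=9 >-4 → r--
[0,6] -6+11=5 >-4 → r--
[0,5] -6+10=4 >-4 → r--
[0,4] -6+3=-3 >-4 → r--
[0,3] -6+1=-5 <-4 → l++
[1,3] -3+1=-2 >-4 → r--
[1,2] -3+-2=-5 <-4 → l++

no pair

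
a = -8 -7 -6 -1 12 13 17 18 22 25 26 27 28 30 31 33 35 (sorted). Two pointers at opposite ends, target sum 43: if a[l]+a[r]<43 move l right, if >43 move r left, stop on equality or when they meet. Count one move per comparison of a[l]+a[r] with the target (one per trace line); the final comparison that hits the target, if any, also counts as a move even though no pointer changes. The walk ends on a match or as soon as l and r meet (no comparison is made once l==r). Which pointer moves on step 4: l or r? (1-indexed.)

l

[1,17] -8+35=27 <43 → l++
[2,17] -7+35=28 <43 → l++
[3,17] -6+35=29 <43 → l++
[4,17] -1+35=34 <43 → l++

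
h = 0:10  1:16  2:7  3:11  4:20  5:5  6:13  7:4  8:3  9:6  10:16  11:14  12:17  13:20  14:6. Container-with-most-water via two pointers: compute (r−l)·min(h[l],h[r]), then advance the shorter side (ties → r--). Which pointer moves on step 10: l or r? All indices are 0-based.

r

l=0 r=14: min(10,6)*14=84 best=84 *, r--
l=0 r=13: min(10,20)*13=130 best=130 *, l++
l=1 r=13: min(16,20)*12=192 best=192 *, l++
l=2 r=13: min(7,20)*11=77 best=192, l++
l=3 r=13: min(11,20)*10=110 best=192, l++
l=4 r=13: min(20,20)*9=180 best=192, r--
l=4 r=12: min(20,17)*8=136 best=192, r--
l=4 r=11: min(20,14)*7=98 best=192, r--
l=4 r=10: min(20,16)*6=96 best=192, r--
l=4 r=9: min(20,6)*5=30 best=192, r--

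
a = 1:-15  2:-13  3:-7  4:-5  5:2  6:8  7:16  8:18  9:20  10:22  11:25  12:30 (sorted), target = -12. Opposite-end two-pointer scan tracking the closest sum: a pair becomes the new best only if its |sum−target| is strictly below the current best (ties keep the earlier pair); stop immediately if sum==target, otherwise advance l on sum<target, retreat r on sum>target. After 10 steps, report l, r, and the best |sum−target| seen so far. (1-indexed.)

l=3, r=4, best |Δ|=1

l=1 r=12: -15+30=15 d=27 *, r--
l=1 r=11: -15+25=10 d=22 *, r--
l=1 r=10: -15+22=7 d=19 *, r--
l=1 r=9: -15+20=5 d=17 *, r--
l=1 r=8: -15+18=3 d=15 *, r--
l=1 r=7: -15+16=1 d=13 *, r--
l=1 r=6: -15+8=-7 d=5 *, r--
l=1 r=5: -15+2=-13 d=1 *, l++
l=2 r=5: -13+2=-11 d=1, r--
l=2 r=4: -13+-5=-18 d=6, l++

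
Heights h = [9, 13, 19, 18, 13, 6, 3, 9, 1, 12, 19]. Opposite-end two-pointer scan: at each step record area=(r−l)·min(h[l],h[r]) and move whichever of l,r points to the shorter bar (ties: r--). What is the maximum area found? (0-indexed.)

[0,10] min(9,19)*10=90 best=90 * → l++
[1,10] min(13,19)*9=117 best=117 * → l++
[2,10] min(19,19)*8=152 best=152 * → r--
[2,9] min(19,12)*7=84 best=152 → r--
[2,8] min(19,1)*6=6 best=152 → r--
[2,7] min(19,9)*5=45 best=152 → r--
[2,6] min(19,3)*4=12 best=152 → r--
[2,5] min(19,6)*3=18 best=152 → r--
[2,4] min(19,13)*2=26 best=152 → r--
[2,3] min(19,18)*1=18 best=152 → r--

max area = 152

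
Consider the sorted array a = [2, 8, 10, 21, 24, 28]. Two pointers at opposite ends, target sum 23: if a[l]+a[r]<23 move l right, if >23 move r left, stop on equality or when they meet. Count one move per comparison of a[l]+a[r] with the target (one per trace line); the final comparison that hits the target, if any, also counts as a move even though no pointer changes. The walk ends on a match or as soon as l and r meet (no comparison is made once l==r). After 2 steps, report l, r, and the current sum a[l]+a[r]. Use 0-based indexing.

[0,5] 2+28=30 >23 → r--
[0,4] 2+24=26 >23 → r--

l=0, r=3, sum=23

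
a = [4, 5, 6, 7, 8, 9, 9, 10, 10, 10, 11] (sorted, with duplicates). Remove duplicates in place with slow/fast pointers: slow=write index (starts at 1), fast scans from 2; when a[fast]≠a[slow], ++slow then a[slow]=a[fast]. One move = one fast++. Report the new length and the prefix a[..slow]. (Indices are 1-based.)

length 8; prefix = [4, 5, 6, 7, 8, 9, 10, 11]

slow=1 fast=2: a[fast]=5≠a[slow]=4 write a[2]=5, slow++,fast++
slow=2 fast=3: a[fast]=6≠a[slow]=5 write a[3]=6, slow++,fast++
slow=3 fast=4: a[fast]=7≠a[slow]=6 write a[4]=7, slow++,fast++
slow=4 fast=5: a[fast]=8≠a[slow]=7 write a[5]=8, slow++,fast++
slow=5 fast=6: a[fast]=9≠a[slow]=8 write a[6]=9, slow++,fast++
slow=6 fast=7: a[fast]=9=a[slow] dup, fast++
slow=6 fast=8: a[fast]=10≠a[slow]=9 write a[7]=10, slow++,fast++
slow=7 fast=9: a[fast]=10=a[slow] dup, fast++
slow=7 fast=10: a[fast]=10=a[slow] dup, fast++
slow=7 fast=11: a[fast]=11≠a[slow]=10 write a[8]=11, slow++,fast++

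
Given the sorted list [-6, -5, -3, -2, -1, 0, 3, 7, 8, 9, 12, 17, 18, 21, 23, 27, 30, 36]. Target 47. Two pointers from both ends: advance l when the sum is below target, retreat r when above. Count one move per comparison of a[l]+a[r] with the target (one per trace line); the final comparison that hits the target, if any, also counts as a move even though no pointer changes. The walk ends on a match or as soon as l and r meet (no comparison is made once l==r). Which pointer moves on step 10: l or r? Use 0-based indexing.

l=0 r=17: -6+36=30 <47, l++
l=1 r=17: -5+36=31 <47, l++
l=2 r=17: -3+36=33 <47, l++
l=3 r=17: -2+36=34 <47, l++
l=4 r=17: -1+36=35 <47, l++
l=5 r=17: 0+36=36 <47, l++
l=6 r=17: 3+36=39 <47, l++
l=7 r=17: 7+36=43 <47, l++
l=8 r=17: 8+36=44 <47, l++
l=9 r=17: 9+36=45 <47, l++

l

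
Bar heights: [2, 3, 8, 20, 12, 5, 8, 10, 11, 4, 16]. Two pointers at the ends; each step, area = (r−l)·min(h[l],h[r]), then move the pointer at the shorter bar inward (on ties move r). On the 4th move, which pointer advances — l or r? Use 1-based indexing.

[1,11] min(2,16)*10=20 best=20 * → l++
[2,11] min(3,16)*9=27 best=27 * → l++
[3,11] min(8,16)*8=64 best=64 * → l++
[4,11] min(20,16)*7=112 best=112 * → r--

r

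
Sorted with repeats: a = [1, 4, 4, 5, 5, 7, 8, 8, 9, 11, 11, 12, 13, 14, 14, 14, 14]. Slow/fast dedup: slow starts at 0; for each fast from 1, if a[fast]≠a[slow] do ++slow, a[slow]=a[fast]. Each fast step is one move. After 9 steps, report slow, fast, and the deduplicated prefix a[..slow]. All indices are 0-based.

slow=0 fast=1: a[fast]=4≠a[slow]=1 write a[1]=4, slow++,fast++
slow=1 fast=2: a[fast]=4=a[slow] dup, fast++
slow=1 fast=3: a[fast]=5≠a[slow]=4 write a[2]=5, slow++,fast++
slow=2 fast=4: a[fast]=5=a[slow] dup, fast++
slow=2 fast=5: a[fast]=7≠a[slow]=5 write a[3]=7, slow++,fast++
slow=3 fast=6: a[fast]=8≠a[slow]=7 write a[4]=8, slow++,fast++
slow=4 fast=7: a[fast]=8=a[slow] dup, fast++
slow=4 fast=8: a[fast]=9≠a[slow]=8 write a[5]=9, slow++,fast++
slow=5 fast=9: a[fast]=11≠a[slow]=9 write a[6]=11, slow++,fast++

slow=6, fast=10, prefix=[1, 4, 5, 7, 8, 9, 11]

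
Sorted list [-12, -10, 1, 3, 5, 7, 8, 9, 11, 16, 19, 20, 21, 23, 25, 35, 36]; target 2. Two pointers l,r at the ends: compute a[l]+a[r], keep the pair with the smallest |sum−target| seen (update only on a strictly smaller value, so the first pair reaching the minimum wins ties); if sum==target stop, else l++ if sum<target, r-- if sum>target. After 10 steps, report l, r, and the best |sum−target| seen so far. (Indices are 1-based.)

l=3, r=9, best |Δ|=1

l=1 r=17: -12+36=24 d=22 *, r--
l=1 r=16: -12+35=23 d=21 *, r--
l=1 r=15: -12+25=13 d=11 *, r--
l=1 r=14: -12+23=11 d=9 *, r--
l=1 r=13: -12+21=9 d=7 *, r--
l=1 r=12: -12+20=8 d=6 *, r--
l=1 r=11: -12+19=7 d=5 *, r--
l=1 r=10: -12+16=4 d=2 *, r--
l=1 r=9: -12+11=-1 d=3, l++
l=2 r=9: -10+11=1 d=1 *, l++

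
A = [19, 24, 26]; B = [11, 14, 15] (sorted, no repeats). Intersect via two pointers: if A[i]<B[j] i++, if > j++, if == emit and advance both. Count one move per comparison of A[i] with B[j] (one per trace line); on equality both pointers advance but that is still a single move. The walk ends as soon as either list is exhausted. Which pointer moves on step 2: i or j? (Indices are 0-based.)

j

[i=0,j=0] 19>11 → j++
[i=0,j=1] 19>14 → j++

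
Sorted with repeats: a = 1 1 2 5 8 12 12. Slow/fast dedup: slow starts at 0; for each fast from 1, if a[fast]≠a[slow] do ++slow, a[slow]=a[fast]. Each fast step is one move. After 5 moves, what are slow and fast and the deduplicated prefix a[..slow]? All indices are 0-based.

slow=0 fast=1: a[fast]=1=a[slow] dup, fast++
slow=0 fast=2: a[fast]=2≠a[slow]=1 write a[1]=2, slow++,fast++
slow=1 fast=3: a[fast]=5≠a[slow]=2 write a[2]=5, slow++,fast++
slow=2 fast=4: a[fast]=8≠a[slow]=5 write a[3]=8, slow++,fast++
slow=3 fast=5: a[fast]=12≠a[slow]=8 write a[4]=12, slow++,fast++

slow=4, fast=6, prefix=[1, 2, 5, 8, 12]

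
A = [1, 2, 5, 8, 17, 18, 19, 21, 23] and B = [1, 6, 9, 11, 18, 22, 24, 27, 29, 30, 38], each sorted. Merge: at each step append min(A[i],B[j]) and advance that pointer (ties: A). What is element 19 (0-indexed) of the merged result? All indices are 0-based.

merged[19] = 38

[i=0,j=0] A[i]=1<=B[j]=1 take 1 → i++
[i=1,j=0] A[i]=2>B[j]=1 take 1 → j++
[i=1,j=1] A[i]=2<=B[j]=6 take 2 → i++
[i=2,j=1] A[i]=5<=B[j]=6 take 5 → i++
[i=3,j=1] A[i]=8>B[j]=6 take 6 → j++
[i=3,j=2] A[i]=8<=B[j]=9 take 8 → i++
[i=4,j=2] A[i]=17>B[j]=9 take 9 → j++
[i=4,j=3] A[i]=17>B[j]=11 take 11 → j++
[i=4,j=4] A[i]=17<=B[j]=18 take 17 → i++
[i=5,j=4] A[i]=18<=B[j]=18 take 18 → i++
[i=6,j=4] A[i]=19>B[j]=18 take 18 → j++
[i=6,j=5] A[i]=19<=B[j]=22 take 19 → i++
[i=7,j=5] A[i]=21<=B[j]=22 take 21 → i++
[i=8,j=5] A[i]=23>B[j]=22 take 22 → j++
[i=8,j=6] A[i]=23<=B[j]=24 take 23 → i++
[i=9,j=6] A done, take B[j]=24 → j++
[i=9,j=7] A done, take B[j]=27 → j++
[i=9,j=8] A done, take B[j]=29 → j++
[i=9,j=9] A done, take B[j]=30 → j++
[i=9,j=10] A done, take B[j]=38 → j++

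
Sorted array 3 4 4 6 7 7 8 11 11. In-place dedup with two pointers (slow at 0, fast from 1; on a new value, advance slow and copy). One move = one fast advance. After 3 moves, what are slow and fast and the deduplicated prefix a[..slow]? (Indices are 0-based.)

slow=2, fast=4, prefix=[3, 4, 6]

(s=0,f=1) a[fast]=4≠a[slow]=3 write a[1]=4 → slow++,fast++
(s=1,f=2) a[fast]=4=a[slow] dup → fast++
(s=1,f=3) a[fast]=6≠a[slow]=4 write a[2]=6 → slow++,fast++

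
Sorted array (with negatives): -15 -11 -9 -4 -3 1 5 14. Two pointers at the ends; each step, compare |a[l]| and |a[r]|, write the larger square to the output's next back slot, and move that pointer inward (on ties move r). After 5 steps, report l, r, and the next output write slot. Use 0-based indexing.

l=3, r=5, next write slot=2

[0,7] |-15|>|14| out[7]=225 → l++
[1,7] |-11|<=|14| out[6]=196 → r--
[1,6] |-11|>|5| out[5]=121 → l++
[2,6] |-9|>|5| out[4]=81 → l++
[3,6] |-4|<=|5| out[3]=25 → r--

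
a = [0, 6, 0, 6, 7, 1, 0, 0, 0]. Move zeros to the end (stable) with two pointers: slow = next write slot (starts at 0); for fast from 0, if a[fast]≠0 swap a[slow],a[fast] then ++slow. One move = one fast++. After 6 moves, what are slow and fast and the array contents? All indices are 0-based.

(s=0,f=0) a[fast]=0 → fast++
(s=0,f=1) a[fast]=6≠0 swap→a[0]=6 → slow++,fast++
(s=1,f=2) a[fast]=0 → fast++
(s=1,f=3) a[fast]=6≠0 swap→a[1]=6 → slow++,fast++
(s=2,f=4) a[fast]=7≠0 swap→a[2]=7 → slow++,fast++
(s=3,f=5) a[fast]=1≠0 swap→a[3]=1 → slow++,fast++

slow=4, fast=6, a=[6, 6, 7, 1, 0, 0, 0, 0, 0]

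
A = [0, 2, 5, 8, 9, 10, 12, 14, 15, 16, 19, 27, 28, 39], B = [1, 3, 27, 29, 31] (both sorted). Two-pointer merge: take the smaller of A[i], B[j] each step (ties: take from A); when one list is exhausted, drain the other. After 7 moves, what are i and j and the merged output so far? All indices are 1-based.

i=1 j=1: A[i]=0<=B[j]=1 take 0, i++
i=2 j=1: A[i]=2>B[j]=1 take 1, j++
i=2 j=2: A[i]=2<=B[j]=3 take 2, i++
i=3 j=2: A[i]=5>B[j]=3 take 3, j++
i=3 j=3: A[i]=5<=B[j]=27 take 5, i++
i=4 j=3: A[i]=8<=B[j]=27 take 8, i++
i=5 j=3: A[i]=9<=B[j]=27 take 9, i++

i=6, j=3, merged so far=[0, 1, 2, 3, 5, 8, 9]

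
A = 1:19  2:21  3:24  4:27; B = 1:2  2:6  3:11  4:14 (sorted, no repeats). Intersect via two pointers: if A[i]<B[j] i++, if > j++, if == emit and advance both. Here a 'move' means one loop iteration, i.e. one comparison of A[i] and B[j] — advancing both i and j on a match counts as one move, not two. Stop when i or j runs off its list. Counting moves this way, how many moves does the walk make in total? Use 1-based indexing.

i=1 j=1: 19>2, j++
i=1 j=2: 19>6, j++
i=1 j=3: 19>11, j++
i=1 j=4: 19>14, j++

4 moves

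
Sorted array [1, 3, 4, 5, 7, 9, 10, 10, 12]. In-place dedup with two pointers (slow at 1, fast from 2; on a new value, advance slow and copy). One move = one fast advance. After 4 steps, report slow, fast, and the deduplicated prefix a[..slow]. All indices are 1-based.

slow=5, fast=6, prefix=[1, 3, 4, 5, 7]

slow=1 fast=2: a[fast]=3≠a[slow]=1 write a[2]=3, slow++,fast++
slow=2 fast=3: a[fast]=4≠a[slow]=3 write a[3]=4, slow++,fast++
slow=3 fast=4: a[fast]=5≠a[slow]=4 write a[4]=5, slow++,fast++
slow=4 fast=5: a[fast]=7≠a[slow]=5 write a[5]=7, slow++,fast++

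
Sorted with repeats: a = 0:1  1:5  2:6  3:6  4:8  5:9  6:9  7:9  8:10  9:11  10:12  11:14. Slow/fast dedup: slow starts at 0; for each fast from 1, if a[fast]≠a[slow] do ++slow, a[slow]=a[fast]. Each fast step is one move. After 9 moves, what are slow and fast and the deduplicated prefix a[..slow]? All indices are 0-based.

(s=0,f=1) a[fast]=5≠a[slow]=1 write a[1]=5 → slow++,fast++
(s=1,f=2) a[fast]=6≠a[slow]=5 write a[2]=6 → slow++,fast++
(s=2,f=3) a[fast]=6=a[slow] dup → fast++
(s=2,f=4) a[fast]=8≠a[slow]=6 write a[3]=8 → slow++,fast++
(s=3,f=5) a[fast]=9≠a[slow]=8 write a[4]=9 → slow++,fast++
(s=4,f=6) a[fast]=9=a[slow] dup → fast++
(s=4,f=7) a[fast]=9=a[slow] dup → fast++
(s=4,f=8) a[fast]=10≠a[slow]=9 write a[5]=10 → slow++,fast++
(s=5,f=9) a[fast]=11≠a[slow]=10 write a[6]=11 → slow++,fast++

slow=6, fast=10, prefix=[1, 5, 6, 8, 9, 10, 11]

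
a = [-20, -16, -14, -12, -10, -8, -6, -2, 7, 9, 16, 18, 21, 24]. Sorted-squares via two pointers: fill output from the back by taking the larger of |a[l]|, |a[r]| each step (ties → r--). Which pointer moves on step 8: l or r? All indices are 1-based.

l

l=1 r=14: |-20|<=|24| out[14]=576, r--
l=1 r=13: |-20|<=|21| out[13]=441, r--
l=1 r=12: |-20|>|18| out[12]=400, l++
l=2 r=12: |-16|<=|18| out[11]=324, r--
l=2 r=11: |-16|<=|16| out[10]=256, r--
l=2 r=10: |-16|>|9| out[9]=256, l++
l=3 r=10: |-14|>|9| out[8]=196, l++
l=4 r=10: |-12|>|9| out[7]=144, l++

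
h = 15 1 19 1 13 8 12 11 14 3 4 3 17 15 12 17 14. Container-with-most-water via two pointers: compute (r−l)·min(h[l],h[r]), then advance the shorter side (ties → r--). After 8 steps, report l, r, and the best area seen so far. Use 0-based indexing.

l=2, r=10, best area=225

[0,16] min(15,14)*16=224 best=224 * → r--
[0,15] min(15,17)*15=225 best=225 * → l++
[1,15] min(1,17)*14=14 best=225 → l++
[2,15] min(19,17)*13=221 best=225 → r--
[2,14] min(19,12)*12=144 best=225 → r--
[2,13] min(19,15)*11=165 best=225 → r--
[2,12] min(19,17)*10=170 best=225 → r--
[2,11] min(19,3)*9=27 best=225 → r--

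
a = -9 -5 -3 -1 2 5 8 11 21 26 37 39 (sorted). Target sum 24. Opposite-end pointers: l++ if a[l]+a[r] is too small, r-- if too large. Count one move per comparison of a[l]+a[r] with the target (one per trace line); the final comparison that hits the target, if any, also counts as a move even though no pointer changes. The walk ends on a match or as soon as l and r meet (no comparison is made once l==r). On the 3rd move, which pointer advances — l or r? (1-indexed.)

l=1 r=12: -9+39=30 >24, r--
l=1 r=11: -9+37=28 >24, r--
l=1 r=10: -9+26=17 <24, l++

l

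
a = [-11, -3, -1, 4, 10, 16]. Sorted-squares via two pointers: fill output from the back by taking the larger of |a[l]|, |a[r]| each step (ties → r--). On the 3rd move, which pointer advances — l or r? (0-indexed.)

r

[0,5] |-11|<=|16| out[5]=256 → r--
[0,4] |-11|>|10| out[4]=121 → l++
[1,4] |-3|<=|10| out[3]=100 → r--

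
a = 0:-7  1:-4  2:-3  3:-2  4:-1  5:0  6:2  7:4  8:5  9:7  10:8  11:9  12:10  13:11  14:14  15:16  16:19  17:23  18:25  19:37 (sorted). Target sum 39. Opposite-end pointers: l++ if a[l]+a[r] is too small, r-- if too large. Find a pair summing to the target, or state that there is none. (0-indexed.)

[0,19] -7+37=30 <39 → l++
[1,19] -4+37=33 <39 → l++
[2,19] -3+37=34 <39 → l++
[3,19] -2+37=35 <39 → l++
[4,19] -1+37=36 <39 → l++
[5,19] 0+37=37 <39 → l++
[6,19] 2+37=39 → found

(2, 37)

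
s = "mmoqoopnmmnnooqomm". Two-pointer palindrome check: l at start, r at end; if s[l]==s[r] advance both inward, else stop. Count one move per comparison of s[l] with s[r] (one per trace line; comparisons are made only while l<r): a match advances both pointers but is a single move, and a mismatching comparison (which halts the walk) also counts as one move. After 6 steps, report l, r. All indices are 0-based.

l=6, r=11

l=0 r=17: 'm'=='m', l++,r--
l=1 r=16: 'm'=='m', l++,r--
l=2 r=15: 'o'=='o', l++,r--
l=3 r=14: 'q'=='q', l++,r--
l=4 r=13: 'o'=='o', l++,r--
l=5 r=12: 'o'=='o', l++,r--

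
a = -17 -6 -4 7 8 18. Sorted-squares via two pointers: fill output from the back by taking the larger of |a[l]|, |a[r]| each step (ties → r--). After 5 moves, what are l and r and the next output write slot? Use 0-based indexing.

l=2, r=2, next write slot=0

l=0 r=5: |-17|<=|18| out[5]=324, r--
l=0 r=4: |-17|>|8| out[4]=289, l++
l=1 r=4: |-6|<=|8| out[3]=64, r--
l=1 r=3: |-6|<=|7| out[2]=49, r--
l=1 r=2: |-6|>|-4| out[1]=36, l++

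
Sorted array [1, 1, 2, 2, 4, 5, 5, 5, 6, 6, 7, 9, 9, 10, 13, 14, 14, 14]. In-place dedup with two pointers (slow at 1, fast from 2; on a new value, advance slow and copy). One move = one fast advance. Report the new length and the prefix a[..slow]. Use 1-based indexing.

(s=1,f=2) a[fast]=1=a[slow] dup → fast++
(s=1,f=3) a[fast]=2≠a[slow]=1 write a[2]=2 → slow++,fast++
(s=2,f=4) a[fast]=2=a[slow] dup → fast++
(s=2,f=5) a[fast]=4≠a[slow]=2 write a[3]=4 → slow++,fast++
(s=3,f=6) a[fast]=5≠a[slow]=4 write a[4]=5 → slow++,fast++
(s=4,f=7) a[fast]=5=a[slow] dup → fast++
(s=4,f=8) a[fast]=5=a[slow] dup → fast++
(s=4,f=9) a[fast]=6≠a[slow]=5 write a[5]=6 → slow++,fast++
(s=5,f=10) a[fast]=6=a[slow] dup → fast++
(s=5,f=11) a[fast]=7≠a[slow]=6 write a[6]=7 → slow++,fast++
(s=6,f=12) a[fast]=9≠a[slow]=7 write a[7]=9 → slow++,fast++
(s=7,f=13) a[fast]=9=a[slow] dup → fast++
(s=7,f=14) a[fast]=10≠a[slow]=9 write a[8]=10 → slow++,fast++
(s=8,f=15) a[fast]=13≠a[slow]=10 write a[9]=13 → slow++,fast++
(s=9,f=16) a[fast]=14≠a[slow]=13 write a[10]=14 → slow++,fast++
(s=10,f=17) a[fast]=14=a[slow] dup → fast++
(s=10,f=18) a[fast]=14=a[slow] dup → fast++

length 10; prefix = [1, 2, 4, 5, 6, 7, 9, 10, 13, 14]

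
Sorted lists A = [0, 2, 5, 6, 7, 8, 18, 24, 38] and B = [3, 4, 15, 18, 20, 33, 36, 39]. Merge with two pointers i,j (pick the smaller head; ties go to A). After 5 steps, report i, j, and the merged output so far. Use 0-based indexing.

[i=0,j=0] A[i]=0<=B[j]=3 take 0 → i++
[i=1,j=0] A[i]=2<=B[j]=3 take 2 → i++
[i=2,j=0] A[i]=5>B[j]=3 take 3 → j++
[i=2,j=1] A[i]=5>B[j]=4 take 4 → j++
[i=2,j=2] A[i]=5<=B[j]=15 take 5 → i++

i=3, j=2, merged so far=[0, 2, 3, 4, 5]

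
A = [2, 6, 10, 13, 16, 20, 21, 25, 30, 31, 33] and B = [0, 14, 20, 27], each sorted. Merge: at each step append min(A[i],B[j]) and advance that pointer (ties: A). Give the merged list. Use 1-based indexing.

i=1 j=1: A[i]=2>B[j]=0 take 0, j++
i=1 j=2: A[i]=2<=B[j]=14 take 2, i++
i=2 j=2: A[i]=6<=B[j]=14 take 6, i++
i=3 j=2: A[i]=10<=B[j]=14 take 10, i++
i=4 j=2: A[i]=13<=B[j]=14 take 13, i++
i=5 j=2: A[i]=16>B[j]=14 take 14, j++
i=5 j=3: A[i]=16<=B[j]=20 take 16, i++
i=6 j=3: A[i]=20<=B[j]=20 take 20, i++
i=7 j=3: A[i]=21>B[j]=20 take 20, j++
i=7 j=4: A[i]=21<=B[j]=27 take 21, i++
i=8 j=4: A[i]=25<=B[j]=27 take 25, i++
i=9 j=4: A[i]=30>B[j]=27 take 27, j++
i=9 j=5: B done, take A[i]=30, i++
i=10 j=5: B done, take A[i]=31, i++
i=11 j=5: B done, take A[i]=33, i++

[0, 2, 6, 10, 13, 14, 16, 20, 20, 21, 25, 27, 30, 31, 33]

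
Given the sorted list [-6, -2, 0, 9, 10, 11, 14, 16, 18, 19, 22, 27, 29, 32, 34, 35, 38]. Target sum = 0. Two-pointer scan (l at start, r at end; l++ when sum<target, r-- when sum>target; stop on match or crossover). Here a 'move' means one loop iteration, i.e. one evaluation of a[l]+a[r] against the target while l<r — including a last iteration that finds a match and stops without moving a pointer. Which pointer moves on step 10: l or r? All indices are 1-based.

l=1 r=17: -6+38=32 >0, r--
l=1 r=16: -6+35=29 >0, r--
l=1 r=15: -6+34=28 >0, r--
l=1 r=14: -6+32=26 >0, r--
l=1 r=13: -6+29=23 >0, r--
l=1 r=12: -6+27=21 >0, r--
l=1 r=11: -6+22=16 >0, r--
l=1 r=10: -6+19=13 >0, r--
l=1 r=9: -6+18=12 >0, r--
l=1 r=8: -6+16=10 >0, r--

r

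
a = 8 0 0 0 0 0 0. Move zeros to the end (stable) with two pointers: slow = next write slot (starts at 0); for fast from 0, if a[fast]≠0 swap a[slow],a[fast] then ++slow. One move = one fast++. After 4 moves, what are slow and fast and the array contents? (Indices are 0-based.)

slow=1, fast=4, a=[8, 0, 0, 0, 0, 0, 0]

slow=0 fast=0: a[fast]=8≠0 swap→a[0]=8, slow++,fast++
slow=1 fast=1: a[fast]=0, fast++
slow=1 fast=2: a[fast]=0, fast++
slow=1 fast=3: a[fast]=0, fast++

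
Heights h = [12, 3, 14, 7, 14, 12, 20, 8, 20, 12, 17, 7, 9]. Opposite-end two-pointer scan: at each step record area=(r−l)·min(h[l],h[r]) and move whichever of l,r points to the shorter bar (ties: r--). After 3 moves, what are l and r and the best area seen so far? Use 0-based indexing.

l=0 r=12: min(12,9)*12=108 best=108 *, r--
l=0 r=11: min(12,7)*11=77 best=108, r--
l=0 r=10: min(12,17)*10=120 best=120 *, l++

l=1, r=10, best area=120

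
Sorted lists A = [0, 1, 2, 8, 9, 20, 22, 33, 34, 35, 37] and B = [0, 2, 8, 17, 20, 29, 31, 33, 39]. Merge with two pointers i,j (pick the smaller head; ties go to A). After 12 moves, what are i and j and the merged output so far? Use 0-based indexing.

[i=0,j=0] A[i]=0<=B[j]=0 take 0 → i++
[i=1,j=0] A[i]=1>B[j]=0 take 0 → j++
[i=1,j=1] A[i]=1<=B[j]=2 take 1 → i++
[i=2,j=1] A[i]=2<=B[j]=2 take 2 → i++
[i=3,j=1] A[i]=8>B[j]=2 take 2 → j++
[i=3,j=2] A[i]=8<=B[j]=8 take 8 → i++
[i=4,j=2] A[i]=9>B[j]=8 take 8 → j++
[i=4,j=3] A[i]=9<=B[j]=17 take 9 → i++
[i=5,j=3] A[i]=20>B[j]=17 take 17 → j++
[i=5,j=4] A[i]=20<=B[j]=20 take 20 → i++
[i=6,j=4] A[i]=22>B[j]=20 take 20 → j++
[i=6,j=5] A[i]=22<=B[j]=29 take 22 → i++

i=7, j=5, merged so far=[0, 0, 1, 2, 2, 8, 8, 9, 17, 20, 20, 22]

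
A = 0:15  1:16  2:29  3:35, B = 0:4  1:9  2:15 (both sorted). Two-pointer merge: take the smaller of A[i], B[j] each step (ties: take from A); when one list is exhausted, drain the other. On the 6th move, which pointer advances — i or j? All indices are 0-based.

i=0 j=0: A[i]=15>B[j]=4 take 4, j++
i=0 j=1: A[i]=15>B[j]=9 take 9, j++
i=0 j=2: A[i]=15<=B[j]=15 take 15, i++
i=1 j=2: A[i]=16>B[j]=15 take 15, j++
i=1 j=3: B done, take A[i]=16, i++
i=2 j=3: B done, take A[i]=29, i++

i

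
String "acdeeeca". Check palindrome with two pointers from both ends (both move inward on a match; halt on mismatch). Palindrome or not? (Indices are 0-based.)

not a palindrome (mismatch at 2,5)

[0,7] 'a'=='a' → l++,r--
[1,6] 'c'=='c' → l++,r--
[2,5] 'd'!='e' → stop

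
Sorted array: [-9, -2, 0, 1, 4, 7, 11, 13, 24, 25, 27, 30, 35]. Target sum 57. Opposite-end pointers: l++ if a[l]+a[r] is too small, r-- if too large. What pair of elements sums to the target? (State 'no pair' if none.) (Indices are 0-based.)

(27, 30)

l=0 r=12: -9+35=26 <57, l++
l=1 r=12: -2+35=33 <57, l++
l=2 r=12: 0+35=35 <57, l++
l=3 r=12: 1+35=36 <57, l++
l=4 r=12: 4+35=39 <57, l++
l=5 r=12: 7+35=42 <57, l++
l=6 r=12: 11+35=46 <57, l++
l=7 r=12: 13+35=48 <57, l++
l=8 r=12: 24+35=59 >57, r--
l=8 r=11: 24+30=54 <57, l++
l=9 r=11: 25+30=55 <57, l++
l=10 r=11: 27+30=57, found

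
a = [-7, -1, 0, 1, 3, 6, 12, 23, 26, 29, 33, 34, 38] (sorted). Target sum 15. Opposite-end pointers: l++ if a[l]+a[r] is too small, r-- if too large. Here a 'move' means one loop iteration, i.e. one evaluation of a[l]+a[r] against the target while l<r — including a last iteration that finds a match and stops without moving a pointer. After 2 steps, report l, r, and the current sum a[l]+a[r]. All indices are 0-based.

l=0 r=12: -7+38=31 >15, r--
l=0 r=11: -7+34=27 >15, r--

l=0, r=10, sum=26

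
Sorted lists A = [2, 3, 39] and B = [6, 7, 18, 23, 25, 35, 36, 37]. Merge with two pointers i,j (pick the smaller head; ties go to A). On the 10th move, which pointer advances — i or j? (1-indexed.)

j

i=1 j=1: A[i]=2<=B[j]=6 take 2, i++
i=2 j=1: A[i]=3<=B[j]=6 take 3, i++
i=3 j=1: A[i]=39>B[j]=6 take 6, j++
i=3 j=2: A[i]=39>B[j]=7 take 7, j++
i=3 j=3: A[i]=39>B[j]=18 take 18, j++
i=3 j=4: A[i]=39>B[j]=23 take 23, j++
i=3 j=5: A[i]=39>B[j]=25 take 25, j++
i=3 j=6: A[i]=39>B[j]=35 take 35, j++
i=3 j=7: A[i]=39>B[j]=36 take 36, j++
i=3 j=8: A[i]=39>B[j]=37 take 37, j++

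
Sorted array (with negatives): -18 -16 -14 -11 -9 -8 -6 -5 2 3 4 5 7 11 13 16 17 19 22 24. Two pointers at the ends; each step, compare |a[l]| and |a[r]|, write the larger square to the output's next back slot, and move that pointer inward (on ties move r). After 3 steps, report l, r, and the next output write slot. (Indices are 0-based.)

l=0, r=16, next write slot=16

[0,19] |-18|<=|24| out[19]=576 → r--
[0,18] |-18|<=|22| out[18]=484 → r--
[0,17] |-18|<=|19| out[17]=361 → r--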